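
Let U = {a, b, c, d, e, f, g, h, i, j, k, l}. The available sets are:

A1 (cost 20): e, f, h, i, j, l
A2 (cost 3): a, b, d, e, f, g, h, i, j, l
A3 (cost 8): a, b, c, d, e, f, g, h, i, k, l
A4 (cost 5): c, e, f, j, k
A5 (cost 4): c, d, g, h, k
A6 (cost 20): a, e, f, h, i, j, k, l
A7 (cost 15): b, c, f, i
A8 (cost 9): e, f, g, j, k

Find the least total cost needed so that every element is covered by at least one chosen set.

A2, A5 cover every element at cost 3 + 4 = 7.
Any cover uses at least 2 sets; among all covering selections none totals below 7.

7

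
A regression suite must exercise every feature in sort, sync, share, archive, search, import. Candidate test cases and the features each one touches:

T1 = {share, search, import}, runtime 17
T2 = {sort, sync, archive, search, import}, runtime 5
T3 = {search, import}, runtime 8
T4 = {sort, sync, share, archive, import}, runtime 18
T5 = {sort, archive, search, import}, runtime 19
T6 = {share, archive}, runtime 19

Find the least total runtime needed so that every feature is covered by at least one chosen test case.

22

T1, T2 cover every feature at runtime 17 + 5 = 22.
Any cover uses at least 2 test cases; among all covering selections none totals below 22.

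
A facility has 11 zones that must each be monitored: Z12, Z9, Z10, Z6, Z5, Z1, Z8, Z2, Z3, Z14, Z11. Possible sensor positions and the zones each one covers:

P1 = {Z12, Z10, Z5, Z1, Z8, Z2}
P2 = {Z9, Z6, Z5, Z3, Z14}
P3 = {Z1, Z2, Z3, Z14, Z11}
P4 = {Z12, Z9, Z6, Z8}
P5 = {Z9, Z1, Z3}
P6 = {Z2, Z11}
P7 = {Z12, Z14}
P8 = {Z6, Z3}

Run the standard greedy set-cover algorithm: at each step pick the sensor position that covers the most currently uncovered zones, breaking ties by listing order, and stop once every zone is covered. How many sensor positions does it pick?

Pick 1: P1 covers 6 new zones (Z12, Z10, Z5, Z1, Z8, Z2).
Pick 2: P2 covers 4 new zones (Z9, Z6, Z3, Z14).
Pick 3: P3 covers 1 new zones (Z11).
Greedy uses 3 sensor positions.

3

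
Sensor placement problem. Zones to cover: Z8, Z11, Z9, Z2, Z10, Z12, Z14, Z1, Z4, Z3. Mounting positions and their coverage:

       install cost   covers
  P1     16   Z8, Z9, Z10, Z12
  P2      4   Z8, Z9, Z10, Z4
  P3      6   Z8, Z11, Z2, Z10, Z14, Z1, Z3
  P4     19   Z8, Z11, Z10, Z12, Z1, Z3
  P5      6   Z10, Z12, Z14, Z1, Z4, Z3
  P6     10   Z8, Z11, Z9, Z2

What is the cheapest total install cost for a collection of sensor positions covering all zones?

P5, P6 cover every zone at install cost 6 + 10 = 16.
Any cover uses at least 2 sensor positions; among all covering selections none totals below 16.

16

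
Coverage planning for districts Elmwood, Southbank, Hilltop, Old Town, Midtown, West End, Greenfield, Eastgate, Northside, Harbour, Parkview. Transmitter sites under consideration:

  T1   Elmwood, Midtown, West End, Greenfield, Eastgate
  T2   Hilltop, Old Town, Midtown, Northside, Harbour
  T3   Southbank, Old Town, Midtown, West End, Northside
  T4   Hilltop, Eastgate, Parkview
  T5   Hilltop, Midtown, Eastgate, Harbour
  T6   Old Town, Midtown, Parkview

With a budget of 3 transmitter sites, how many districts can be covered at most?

Choosing T1, T2, T3 covers {Elmwood, Southbank, Hilltop, Old Town, Midtown, West End, Greenfield, Eastgate, Northside, Harbour} — 10 districts.
No choice of 3 transmitter sites does better; here Parkview is left uncovered.

10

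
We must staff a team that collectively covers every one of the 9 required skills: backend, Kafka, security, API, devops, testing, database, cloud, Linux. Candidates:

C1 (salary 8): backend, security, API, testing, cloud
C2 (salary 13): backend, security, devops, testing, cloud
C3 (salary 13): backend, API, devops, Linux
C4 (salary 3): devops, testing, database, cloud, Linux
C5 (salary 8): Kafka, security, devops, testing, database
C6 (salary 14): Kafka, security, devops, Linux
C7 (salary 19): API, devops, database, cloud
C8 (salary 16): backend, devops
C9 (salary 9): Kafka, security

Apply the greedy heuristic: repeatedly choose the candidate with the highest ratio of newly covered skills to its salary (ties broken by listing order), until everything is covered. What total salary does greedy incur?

19

Pick 1: C4 adds 5 new (devops, testing, database, cloud, Linux) at salary 3 (ratio 5/3).
Pick 2: C1 adds 3 new (backend, security, API) at salary 8 (ratio 3/8).
Pick 3: C5 adds 1 new (Kafka) at salary 8 (ratio 1/8).
Greedy total salary: 3 + 8 + 8 = 19.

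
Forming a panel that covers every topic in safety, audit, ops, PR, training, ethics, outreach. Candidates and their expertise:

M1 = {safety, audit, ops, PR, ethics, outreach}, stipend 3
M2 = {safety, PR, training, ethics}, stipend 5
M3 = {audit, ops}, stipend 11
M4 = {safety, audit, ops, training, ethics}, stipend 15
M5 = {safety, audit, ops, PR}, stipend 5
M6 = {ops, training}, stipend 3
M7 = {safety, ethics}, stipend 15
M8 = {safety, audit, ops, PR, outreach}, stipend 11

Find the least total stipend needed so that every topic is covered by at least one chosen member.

6

M1, M6 cover every topic at stipend 3 + 3 = 6.
Any cover uses at least 2 members; among all covering selections none totals below 6.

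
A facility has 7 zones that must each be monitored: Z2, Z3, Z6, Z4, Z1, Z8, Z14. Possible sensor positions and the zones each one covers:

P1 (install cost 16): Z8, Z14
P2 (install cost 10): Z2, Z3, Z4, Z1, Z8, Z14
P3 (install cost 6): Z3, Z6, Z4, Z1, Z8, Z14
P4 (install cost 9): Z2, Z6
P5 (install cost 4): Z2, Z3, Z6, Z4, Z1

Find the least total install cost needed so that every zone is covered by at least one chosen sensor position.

10

P3, P5 cover every zone at install cost 6 + 4 = 10.
Any cover uses at least 2 sensor positions; among all covering selections none totals below 10.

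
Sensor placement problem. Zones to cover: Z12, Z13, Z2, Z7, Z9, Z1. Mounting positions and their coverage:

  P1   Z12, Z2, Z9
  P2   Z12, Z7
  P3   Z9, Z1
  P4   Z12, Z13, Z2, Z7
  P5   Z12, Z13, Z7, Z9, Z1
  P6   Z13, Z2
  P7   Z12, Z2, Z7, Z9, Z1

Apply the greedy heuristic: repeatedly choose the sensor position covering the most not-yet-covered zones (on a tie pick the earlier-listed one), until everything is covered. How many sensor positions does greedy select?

2

Pick 1: P5 covers 5 new zones (Z12, Z13, Z7, Z9, Z1).
Pick 2: P1 covers 1 new zones (Z2).
Greedy uses 2 sensor positions.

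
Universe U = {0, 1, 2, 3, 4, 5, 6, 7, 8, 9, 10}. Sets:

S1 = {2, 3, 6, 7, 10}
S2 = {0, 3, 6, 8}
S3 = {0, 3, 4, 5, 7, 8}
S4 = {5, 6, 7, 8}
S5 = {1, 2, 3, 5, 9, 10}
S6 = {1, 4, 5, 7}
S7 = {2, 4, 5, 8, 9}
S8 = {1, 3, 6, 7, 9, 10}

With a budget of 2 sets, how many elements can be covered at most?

Choosing S3, S5 covers {0, 1, 2, 3, 4, 5, 7, 8, 9, 10} — 10 elements.
No choice of 2 sets does better; here 6 is left uncovered.

10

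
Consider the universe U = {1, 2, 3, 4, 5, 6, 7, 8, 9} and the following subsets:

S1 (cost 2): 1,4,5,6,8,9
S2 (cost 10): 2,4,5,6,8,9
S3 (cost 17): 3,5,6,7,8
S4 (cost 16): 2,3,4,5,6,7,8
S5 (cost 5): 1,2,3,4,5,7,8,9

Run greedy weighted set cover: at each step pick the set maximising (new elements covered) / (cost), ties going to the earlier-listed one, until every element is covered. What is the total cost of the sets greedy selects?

7

Pick 1: S1 adds 6 new (1, 4, 5, 6, 8, 9) at cost 2 (ratio 6/2).
Pick 2: S5 adds 3 new (2, 3, 7) at cost 5 (ratio 3/5).
Greedy total cost: 2 + 5 = 7.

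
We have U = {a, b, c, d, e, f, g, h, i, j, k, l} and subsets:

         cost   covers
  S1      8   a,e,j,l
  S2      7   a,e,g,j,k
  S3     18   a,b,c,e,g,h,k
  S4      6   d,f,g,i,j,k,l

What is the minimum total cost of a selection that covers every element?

S3, S4 cover every element at cost 18 + 6 = 24.
Any cover uses at least 2 sets; among all covering selections none totals below 24.

24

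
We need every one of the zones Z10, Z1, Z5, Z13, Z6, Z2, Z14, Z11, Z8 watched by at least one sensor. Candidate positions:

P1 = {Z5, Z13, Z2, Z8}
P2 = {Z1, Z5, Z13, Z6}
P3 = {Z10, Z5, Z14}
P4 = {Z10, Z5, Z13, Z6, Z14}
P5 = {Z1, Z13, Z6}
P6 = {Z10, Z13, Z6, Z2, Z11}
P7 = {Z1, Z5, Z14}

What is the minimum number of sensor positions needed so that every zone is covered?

3

P1, P6, P7 together cover {Z10, Z1, Z5, Z13, Z6, Z2, Z14, Z11, Z8} — every zone.
No 2 of the 7 sensor positions cover everything (all 21 pairs fall short), so 3 is minimum.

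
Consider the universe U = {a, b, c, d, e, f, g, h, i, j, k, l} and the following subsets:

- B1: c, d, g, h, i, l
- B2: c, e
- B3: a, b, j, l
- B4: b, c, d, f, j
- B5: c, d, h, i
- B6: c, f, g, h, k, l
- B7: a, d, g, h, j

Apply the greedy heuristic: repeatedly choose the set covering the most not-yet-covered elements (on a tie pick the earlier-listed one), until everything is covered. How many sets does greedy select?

Pick 1: B1 covers 6 new elements (c, d, g, h, i, l).
Pick 2: B3 covers 3 new elements (a, b, j).
Pick 3: B6 covers 2 new elements (f, k).
Pick 4: B2 covers 1 new elements (e).
Greedy uses 4 sets.

4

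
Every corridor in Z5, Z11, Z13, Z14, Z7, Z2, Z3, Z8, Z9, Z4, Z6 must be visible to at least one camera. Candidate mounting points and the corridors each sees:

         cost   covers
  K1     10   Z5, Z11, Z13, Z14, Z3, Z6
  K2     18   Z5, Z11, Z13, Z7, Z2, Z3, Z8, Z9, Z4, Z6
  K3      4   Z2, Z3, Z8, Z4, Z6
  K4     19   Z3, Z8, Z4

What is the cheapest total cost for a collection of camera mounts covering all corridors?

28

K1, K2 cover every corridor at cost 10 + 18 = 28.
Any cover uses at least 2 camera mounts; among all covering selections none totals below 28.
Greedy by coverage-per-cost would pick K3, K1, K2 for 32 — worse than the optimum 28.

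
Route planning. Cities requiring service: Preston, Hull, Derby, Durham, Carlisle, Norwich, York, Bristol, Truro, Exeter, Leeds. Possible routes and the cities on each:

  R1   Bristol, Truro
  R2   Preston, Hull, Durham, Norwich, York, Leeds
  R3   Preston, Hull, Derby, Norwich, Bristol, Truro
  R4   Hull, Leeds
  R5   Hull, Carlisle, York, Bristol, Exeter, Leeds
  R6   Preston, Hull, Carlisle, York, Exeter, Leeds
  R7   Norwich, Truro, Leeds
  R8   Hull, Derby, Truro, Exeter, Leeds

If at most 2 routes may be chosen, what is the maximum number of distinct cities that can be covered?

Choosing R3, R5 covers {Preston, Hull, Derby, Carlisle, Norwich, York, Bristol, Truro, Exeter, Leeds} — 10 cities.
No choice of 2 routes does better; here Durham is left uncovered.

10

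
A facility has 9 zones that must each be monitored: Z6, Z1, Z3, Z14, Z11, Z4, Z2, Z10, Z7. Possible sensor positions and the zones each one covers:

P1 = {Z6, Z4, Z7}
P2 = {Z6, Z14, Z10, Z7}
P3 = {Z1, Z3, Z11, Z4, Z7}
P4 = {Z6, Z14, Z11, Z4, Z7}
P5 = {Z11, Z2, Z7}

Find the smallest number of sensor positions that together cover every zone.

P2, P3, P5 together cover {Z6, Z1, Z3, Z14, Z11, Z4, Z2, Z10, Z7} — every zone.
No 2 of the 5 sensor positions cover everything (all 10 pairs fall short), so 3 is minimum.

3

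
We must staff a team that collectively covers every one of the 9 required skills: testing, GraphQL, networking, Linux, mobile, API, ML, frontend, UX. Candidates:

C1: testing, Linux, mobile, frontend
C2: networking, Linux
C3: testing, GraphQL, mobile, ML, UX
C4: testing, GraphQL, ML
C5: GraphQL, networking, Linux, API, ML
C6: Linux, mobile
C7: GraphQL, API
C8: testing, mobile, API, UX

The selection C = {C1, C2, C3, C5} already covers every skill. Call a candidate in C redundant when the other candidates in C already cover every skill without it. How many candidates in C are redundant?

Drop C1: frontend uncovered — not redundant.
Drop C2: the rest still cover every skill — redundant.
Drop C3: UX uncovered — not redundant.
Drop C5: API uncovered — not redundant.
1 redundant: C2.

1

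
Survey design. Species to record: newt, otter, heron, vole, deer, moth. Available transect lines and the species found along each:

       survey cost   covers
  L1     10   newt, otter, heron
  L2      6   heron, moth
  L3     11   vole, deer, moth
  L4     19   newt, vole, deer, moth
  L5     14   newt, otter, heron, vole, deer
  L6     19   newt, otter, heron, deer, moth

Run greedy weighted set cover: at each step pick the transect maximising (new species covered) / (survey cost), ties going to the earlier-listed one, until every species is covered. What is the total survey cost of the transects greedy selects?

Pick 1: L5 adds 5 new (newt, otter, heron, vole, deer) at survey cost 14 (ratio 5/14).
Pick 2: L2 adds 1 new (moth) at survey cost 6 (ratio 1/6).
Greedy total survey cost: 14 + 6 = 20.

20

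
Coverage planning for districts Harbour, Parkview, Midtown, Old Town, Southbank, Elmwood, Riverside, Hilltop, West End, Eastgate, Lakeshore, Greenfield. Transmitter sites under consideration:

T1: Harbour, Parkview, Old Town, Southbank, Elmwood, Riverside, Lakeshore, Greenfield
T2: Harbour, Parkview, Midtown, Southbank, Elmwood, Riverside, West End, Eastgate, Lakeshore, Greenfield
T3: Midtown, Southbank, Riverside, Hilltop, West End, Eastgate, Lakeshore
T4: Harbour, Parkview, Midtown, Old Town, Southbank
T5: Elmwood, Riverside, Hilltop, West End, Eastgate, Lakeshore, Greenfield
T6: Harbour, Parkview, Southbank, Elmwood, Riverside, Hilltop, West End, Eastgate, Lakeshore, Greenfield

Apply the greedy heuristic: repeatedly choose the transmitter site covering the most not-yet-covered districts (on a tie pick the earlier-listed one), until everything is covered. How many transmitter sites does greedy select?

Pick 1: T2 covers 10 new districts (Harbour, Parkview, Midtown, Southbank, Elmwood, Riverside, West End, Eastgate, Lakeshore, Greenfield).
Pick 2: T1 covers 1 new districts (Old Town).
Pick 3: T3 covers 1 new districts (Hilltop).
Greedy uses 3 transmitter sites. (The true minimum is 2.)

3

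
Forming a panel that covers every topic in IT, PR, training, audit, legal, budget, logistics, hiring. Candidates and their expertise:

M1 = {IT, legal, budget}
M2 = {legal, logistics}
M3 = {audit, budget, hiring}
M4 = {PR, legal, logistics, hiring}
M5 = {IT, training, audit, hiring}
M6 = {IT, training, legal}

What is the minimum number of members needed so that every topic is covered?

M1, M4, M5 together cover {IT, PR, training, audit, legal, budget, logistics, hiring} — every topic.
No 2 of the 6 members cover everything (all 15 pairs fall short), so 3 is minimum.

3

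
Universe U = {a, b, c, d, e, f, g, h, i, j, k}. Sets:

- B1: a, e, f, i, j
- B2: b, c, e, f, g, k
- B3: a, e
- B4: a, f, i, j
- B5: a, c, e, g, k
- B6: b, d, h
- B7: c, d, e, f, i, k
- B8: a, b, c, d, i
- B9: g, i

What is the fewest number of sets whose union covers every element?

3

B1, B2, B6 together cover {a, b, c, d, e, f, g, h, i, j, k} — every element.
No 2 of the 9 sets cover everything (all 36 pairs fall short), so 3 is minimum.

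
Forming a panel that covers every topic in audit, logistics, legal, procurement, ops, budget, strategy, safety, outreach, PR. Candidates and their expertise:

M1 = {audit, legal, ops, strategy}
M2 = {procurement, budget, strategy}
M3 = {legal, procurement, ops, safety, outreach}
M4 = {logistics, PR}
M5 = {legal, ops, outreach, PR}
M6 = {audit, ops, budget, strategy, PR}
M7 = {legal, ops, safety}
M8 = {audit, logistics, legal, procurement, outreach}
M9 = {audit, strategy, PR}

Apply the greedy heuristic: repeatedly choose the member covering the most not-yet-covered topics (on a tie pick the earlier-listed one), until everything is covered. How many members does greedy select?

Pick 1: M3 covers 5 new topics (legal, procurement, ops, safety, outreach).
Pick 2: M6 covers 4 new topics (audit, budget, strategy, PR).
Pick 3: M4 covers 1 new topics (logistics).
Greedy uses 3 members.

3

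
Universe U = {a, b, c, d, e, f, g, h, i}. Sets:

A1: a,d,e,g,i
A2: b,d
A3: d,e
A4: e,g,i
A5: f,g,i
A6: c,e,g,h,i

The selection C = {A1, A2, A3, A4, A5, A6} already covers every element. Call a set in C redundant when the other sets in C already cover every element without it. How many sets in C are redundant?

2

Drop A1: a uncovered — not redundant.
Drop A2: b uncovered — not redundant.
Drop A3: the rest still cover every element — redundant.
Drop A4: the rest still cover every element — redundant.
Drop A5: f uncovered — not redundant.
Drop A6: c, h uncovered — not redundant.
2 redundant: A3, A4.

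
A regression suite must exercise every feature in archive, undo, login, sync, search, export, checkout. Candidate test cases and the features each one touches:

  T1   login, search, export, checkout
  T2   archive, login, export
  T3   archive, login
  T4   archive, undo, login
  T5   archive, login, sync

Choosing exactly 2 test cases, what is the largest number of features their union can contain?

Choosing T1, T4 covers {archive, undo, login, search, export, checkout} — 6 features.
No choice of 2 test cases does better; here sync is left uncovered.

6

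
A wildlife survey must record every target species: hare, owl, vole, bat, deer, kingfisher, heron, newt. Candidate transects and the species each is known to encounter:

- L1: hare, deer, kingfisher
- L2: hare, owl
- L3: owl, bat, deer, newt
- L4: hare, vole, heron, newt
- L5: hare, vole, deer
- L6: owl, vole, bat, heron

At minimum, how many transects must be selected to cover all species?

3

L1, L3, L4 together cover {hare, owl, vole, bat, deer, kingfisher, heron, newt} — every species.
No 2 of the 6 transects cover everything (all 15 pairs fall short), so 3 is minimum.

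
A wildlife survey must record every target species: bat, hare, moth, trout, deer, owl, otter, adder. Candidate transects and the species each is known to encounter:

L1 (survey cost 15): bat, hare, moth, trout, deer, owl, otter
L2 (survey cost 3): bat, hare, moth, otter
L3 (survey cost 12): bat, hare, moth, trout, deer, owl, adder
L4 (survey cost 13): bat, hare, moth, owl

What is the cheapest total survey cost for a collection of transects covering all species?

15

L2, L3 cover every species at survey cost 3 + 12 = 15.
Any cover uses at least 2 transects; among all covering selections none totals below 15.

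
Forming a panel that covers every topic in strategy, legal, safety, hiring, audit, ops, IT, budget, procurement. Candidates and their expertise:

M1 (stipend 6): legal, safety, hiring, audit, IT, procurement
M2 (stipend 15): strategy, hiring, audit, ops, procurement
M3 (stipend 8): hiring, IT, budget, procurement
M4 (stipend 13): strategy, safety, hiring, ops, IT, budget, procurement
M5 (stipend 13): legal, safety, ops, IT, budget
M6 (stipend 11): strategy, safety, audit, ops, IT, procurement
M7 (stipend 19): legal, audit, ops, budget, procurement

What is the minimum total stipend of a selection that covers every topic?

19

M1, M4 cover every topic at stipend 6 + 13 = 19.
Any cover uses at least 2 members; among all covering selections none totals below 19.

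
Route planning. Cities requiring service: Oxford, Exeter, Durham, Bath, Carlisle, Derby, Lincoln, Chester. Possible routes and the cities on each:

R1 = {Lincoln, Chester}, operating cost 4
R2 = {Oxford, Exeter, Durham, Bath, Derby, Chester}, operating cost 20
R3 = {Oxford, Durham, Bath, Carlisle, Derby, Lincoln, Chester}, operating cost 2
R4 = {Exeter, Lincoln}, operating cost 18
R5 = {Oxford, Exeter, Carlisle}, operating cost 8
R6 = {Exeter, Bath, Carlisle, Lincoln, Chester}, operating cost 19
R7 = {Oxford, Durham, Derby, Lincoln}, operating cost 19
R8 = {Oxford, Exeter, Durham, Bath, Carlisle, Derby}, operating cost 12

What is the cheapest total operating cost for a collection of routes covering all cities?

R3, R5 cover every city at operating cost 2 + 8 = 10.
Any cover uses at least 2 routes; among all covering selections none totals below 10.

10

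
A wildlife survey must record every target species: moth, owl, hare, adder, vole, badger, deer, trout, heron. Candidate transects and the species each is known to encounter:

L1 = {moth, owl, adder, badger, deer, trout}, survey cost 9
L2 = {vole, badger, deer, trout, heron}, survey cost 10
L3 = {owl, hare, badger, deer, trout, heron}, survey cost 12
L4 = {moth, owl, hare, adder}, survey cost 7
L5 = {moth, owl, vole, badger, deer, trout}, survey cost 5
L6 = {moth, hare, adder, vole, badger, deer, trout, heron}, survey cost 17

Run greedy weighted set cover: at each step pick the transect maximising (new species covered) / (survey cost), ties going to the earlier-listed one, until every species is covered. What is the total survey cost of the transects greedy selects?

22

Pick 1: L5 adds 6 new (moth, owl, vole, badger, deer, trout) at survey cost 5 (ratio 6/5).
Pick 2: L4 adds 2 new (hare, adder) at survey cost 7 (ratio 2/7).
Pick 3: L2 adds 1 new (heron) at survey cost 10 (ratio 1/10).
Greedy total survey cost: 5 + 7 + 10 = 22. (The true optimum is 17, so greedy overshoots here.)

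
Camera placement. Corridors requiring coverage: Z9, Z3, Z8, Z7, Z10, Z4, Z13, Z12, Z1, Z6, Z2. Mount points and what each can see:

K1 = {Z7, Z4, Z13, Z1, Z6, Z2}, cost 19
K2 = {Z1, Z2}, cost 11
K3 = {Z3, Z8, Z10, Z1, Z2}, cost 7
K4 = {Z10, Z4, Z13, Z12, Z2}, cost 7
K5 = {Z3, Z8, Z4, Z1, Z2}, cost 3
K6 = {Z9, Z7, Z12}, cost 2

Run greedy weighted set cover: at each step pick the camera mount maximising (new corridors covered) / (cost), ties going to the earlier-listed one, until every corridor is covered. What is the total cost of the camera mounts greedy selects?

31

Pick 1: K5 adds 5 new (Z3, Z8, Z4, Z1, Z2) at cost 3 (ratio 5/3).
Pick 2: K6 adds 3 new (Z9, Z7, Z12) at cost 2 (ratio 3/2).
Pick 3: K4 adds 2 new (Z10, Z13) at cost 7 (ratio 2/7).
Pick 4: K1 adds 1 new (Z6) at cost 19 (ratio 1/19).
Greedy total cost: 3 + 2 + 7 + 19 = 31. (The true optimum is 28, so greedy overshoots here.)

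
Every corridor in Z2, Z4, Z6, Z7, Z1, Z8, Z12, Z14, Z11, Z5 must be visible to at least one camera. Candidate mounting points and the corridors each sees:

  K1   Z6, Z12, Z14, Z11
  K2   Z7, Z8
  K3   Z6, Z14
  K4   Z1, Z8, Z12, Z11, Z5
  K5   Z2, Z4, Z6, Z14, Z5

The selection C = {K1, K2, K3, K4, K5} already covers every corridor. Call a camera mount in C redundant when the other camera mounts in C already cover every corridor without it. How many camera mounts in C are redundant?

2

Drop K1: the rest still cover every corridor — redundant.
Drop K2: Z7 uncovered — not redundant.
Drop K3: the rest still cover every corridor — redundant.
Drop K4: Z1 uncovered — not redundant.
Drop K5: Z2, Z4 uncovered — not redundant.
2 redundant: K1, K3.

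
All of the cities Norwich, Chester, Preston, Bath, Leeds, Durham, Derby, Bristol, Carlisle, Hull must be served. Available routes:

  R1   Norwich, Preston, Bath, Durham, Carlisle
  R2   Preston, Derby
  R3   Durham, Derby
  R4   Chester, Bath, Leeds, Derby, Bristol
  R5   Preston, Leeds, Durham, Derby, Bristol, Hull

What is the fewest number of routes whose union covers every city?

R1, R4, R5 together cover {Norwich, Chester, Preston, Bath, Leeds, Durham, Derby, Bristol, Carlisle, Hull} — every city.
No 2 of the 5 routes cover everything (all 10 pairs fall short), so 3 is minimum.

3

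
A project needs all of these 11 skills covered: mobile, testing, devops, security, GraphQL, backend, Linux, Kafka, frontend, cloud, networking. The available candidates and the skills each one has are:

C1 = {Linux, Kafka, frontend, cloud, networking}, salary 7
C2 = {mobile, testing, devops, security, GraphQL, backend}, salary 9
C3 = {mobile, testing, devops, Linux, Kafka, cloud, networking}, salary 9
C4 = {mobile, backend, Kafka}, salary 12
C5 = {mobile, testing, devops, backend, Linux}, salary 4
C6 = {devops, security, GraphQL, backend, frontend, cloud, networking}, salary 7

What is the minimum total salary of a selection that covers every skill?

16

C1, C2 cover every skill at salary 7 + 9 = 16.
Any cover uses at least 2 candidates; among all covering selections none totals below 16.
Greedy by coverage-per-salary would pick C5, C6, C1 for 18 — worse than the optimum 16.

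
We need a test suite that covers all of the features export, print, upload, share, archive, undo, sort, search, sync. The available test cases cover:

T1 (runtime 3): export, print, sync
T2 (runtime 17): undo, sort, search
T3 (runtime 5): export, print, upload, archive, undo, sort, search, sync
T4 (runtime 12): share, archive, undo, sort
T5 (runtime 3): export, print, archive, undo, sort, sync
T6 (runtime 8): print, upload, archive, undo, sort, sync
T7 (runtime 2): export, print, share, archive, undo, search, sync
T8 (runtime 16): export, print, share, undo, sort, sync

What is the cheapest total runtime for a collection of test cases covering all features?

7

T3, T7 cover every feature at runtime 5 + 2 = 7.
Any cover uses at least 2 test cases; among all covering selections none totals below 7.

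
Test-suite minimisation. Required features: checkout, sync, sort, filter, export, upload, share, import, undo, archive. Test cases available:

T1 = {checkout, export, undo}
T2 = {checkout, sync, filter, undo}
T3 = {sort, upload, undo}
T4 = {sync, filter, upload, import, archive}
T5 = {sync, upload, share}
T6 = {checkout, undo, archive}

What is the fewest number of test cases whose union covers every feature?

4

T1, T3, T4, T5 together cover {checkout, sync, sort, filter, export, upload, share, import, undo, archive} — every feature.
No 3 of the 6 test cases cover everything (all 20 triples fall short), so 4 is minimum.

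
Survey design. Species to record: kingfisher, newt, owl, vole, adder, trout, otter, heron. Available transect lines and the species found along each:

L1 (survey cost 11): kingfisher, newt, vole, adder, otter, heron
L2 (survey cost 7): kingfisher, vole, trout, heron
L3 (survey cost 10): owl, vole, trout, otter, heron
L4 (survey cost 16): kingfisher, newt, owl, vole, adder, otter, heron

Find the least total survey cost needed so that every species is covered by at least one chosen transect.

21

L1, L3 cover every species at survey cost 11 + 10 = 21.
Any cover uses at least 2 transects; among all covering selections none totals below 21.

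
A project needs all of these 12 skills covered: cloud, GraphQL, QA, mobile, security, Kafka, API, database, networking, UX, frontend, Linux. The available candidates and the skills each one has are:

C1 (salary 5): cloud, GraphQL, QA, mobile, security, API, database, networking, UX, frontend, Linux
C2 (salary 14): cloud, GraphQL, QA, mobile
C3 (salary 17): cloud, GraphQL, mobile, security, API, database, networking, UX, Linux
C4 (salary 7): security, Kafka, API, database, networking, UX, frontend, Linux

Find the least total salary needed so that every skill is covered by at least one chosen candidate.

12

C1, C4 cover every skill at salary 5 + 7 = 12.
Any cover uses at least 2 candidates; among all covering selections none totals below 12.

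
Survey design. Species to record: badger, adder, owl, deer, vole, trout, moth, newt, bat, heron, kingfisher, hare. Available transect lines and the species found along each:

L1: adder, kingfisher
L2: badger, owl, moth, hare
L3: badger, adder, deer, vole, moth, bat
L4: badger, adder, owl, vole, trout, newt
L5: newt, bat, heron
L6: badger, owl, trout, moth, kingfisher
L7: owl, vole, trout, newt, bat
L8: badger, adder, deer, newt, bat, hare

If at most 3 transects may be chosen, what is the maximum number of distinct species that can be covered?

Choosing L3, L5, L6 covers {badger, adder, owl, deer, vole, trout, moth, newt, bat, heron, kingfisher} — 11 species.
No choice of 3 transects does better; here hare is left uncovered.

11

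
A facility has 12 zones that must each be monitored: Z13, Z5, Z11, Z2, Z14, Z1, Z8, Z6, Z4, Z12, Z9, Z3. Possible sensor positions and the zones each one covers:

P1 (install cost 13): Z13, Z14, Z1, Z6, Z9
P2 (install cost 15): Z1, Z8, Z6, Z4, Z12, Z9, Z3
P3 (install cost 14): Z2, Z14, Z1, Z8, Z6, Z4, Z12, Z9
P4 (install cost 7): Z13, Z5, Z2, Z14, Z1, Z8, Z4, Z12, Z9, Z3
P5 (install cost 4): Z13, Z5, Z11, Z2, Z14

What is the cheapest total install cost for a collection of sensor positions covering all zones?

19

P2, P5 cover every zone at install cost 15 + 4 = 19.
Any cover uses at least 2 sensor positions; among all covering selections none totals below 19.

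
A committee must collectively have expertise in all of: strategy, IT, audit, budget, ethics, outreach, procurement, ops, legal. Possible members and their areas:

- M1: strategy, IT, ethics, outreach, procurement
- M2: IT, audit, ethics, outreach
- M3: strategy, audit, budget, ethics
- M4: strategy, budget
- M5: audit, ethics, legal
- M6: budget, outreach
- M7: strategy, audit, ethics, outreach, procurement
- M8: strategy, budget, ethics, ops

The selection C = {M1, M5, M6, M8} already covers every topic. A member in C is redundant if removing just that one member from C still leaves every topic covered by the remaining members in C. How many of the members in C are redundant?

Drop M1: IT, procurement uncovered — not redundant.
Drop M5: audit, legal uncovered — not redundant.
Drop M6: the rest still cover every topic — redundant.
Drop M8: ops uncovered — not redundant.
1 redundant: M6.

1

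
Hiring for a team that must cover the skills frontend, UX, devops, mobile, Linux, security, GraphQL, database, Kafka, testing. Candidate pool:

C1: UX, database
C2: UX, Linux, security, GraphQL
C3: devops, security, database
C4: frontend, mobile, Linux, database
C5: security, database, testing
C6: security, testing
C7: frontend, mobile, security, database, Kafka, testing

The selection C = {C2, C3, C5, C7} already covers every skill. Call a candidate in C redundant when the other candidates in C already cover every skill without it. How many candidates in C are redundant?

1

Drop C2: UX, Linux, GraphQL uncovered — not redundant.
Drop C3: devops uncovered — not redundant.
Drop C5: the rest still cover every skill — redundant.
Drop C7: frontend, mobile, Kafka uncovered — not redundant.
1 redundant: C5.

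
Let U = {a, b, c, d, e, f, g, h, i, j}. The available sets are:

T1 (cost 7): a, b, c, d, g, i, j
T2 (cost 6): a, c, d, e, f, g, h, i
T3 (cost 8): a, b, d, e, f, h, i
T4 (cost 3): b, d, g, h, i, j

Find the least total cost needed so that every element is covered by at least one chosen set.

9

T2, T4 cover every element at cost 6 + 3 = 9.
Any cover uses at least 2 sets; among all covering selections none totals below 9.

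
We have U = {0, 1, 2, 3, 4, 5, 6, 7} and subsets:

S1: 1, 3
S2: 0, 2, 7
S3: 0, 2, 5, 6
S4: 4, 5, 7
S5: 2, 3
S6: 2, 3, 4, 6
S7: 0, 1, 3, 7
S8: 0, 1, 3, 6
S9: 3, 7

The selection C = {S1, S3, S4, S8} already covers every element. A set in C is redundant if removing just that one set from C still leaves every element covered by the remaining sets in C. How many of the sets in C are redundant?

2

Drop S1: the rest still cover every element — redundant.
Drop S3: 2 uncovered — not redundant.
Drop S4: 4, 7 uncovered — not redundant.
Drop S8: the rest still cover every element — redundant.
2 redundant: S1, S8.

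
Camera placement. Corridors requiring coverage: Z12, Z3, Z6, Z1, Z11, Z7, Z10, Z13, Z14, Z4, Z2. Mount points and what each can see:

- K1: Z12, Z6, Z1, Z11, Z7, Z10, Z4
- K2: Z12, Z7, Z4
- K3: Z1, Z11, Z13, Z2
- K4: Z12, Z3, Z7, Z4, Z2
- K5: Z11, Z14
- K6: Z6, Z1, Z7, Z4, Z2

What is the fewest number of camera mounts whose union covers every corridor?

4

K1, K3, K4, K5 together cover {Z12, Z3, Z6, Z1, Z11, Z7, Z10, Z13, Z14, Z4, Z2} — every corridor.
No 3 of the 6 camera mounts cover everything (all 20 triples fall short), so 4 is minimum.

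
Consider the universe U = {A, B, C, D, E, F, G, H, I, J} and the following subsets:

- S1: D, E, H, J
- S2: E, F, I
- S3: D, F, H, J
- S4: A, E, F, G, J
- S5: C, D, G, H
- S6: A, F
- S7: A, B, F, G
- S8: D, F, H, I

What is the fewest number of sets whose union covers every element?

S1, S2, S5, S7 together cover {A, B, C, D, E, F, G, H, I, J} — every element.
No 3 of the 8 sets cover everything (all 56 triples fall short), so 4 is minimum.

4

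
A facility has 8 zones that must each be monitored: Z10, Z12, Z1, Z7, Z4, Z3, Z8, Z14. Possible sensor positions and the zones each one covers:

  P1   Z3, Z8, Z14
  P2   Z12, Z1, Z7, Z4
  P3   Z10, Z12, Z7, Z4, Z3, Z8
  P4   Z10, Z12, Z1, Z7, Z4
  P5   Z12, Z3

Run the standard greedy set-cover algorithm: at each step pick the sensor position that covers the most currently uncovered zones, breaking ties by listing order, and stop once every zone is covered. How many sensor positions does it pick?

3

Pick 1: P3 covers 6 new zones (Z10, Z12, Z7, Z4, Z3, Z8).
Pick 2: P1 covers 1 new zones (Z14).
Pick 3: P2 covers 1 new zones (Z1).
Greedy uses 3 sensor positions. (The true minimum is 2.)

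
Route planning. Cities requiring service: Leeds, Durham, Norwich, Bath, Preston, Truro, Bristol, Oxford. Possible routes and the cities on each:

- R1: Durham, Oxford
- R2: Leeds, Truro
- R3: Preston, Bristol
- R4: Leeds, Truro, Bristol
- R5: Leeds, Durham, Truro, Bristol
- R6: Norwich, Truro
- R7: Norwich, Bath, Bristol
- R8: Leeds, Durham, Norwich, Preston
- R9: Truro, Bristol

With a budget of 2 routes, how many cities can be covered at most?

Choosing R4, R8 covers {Leeds, Durham, Norwich, Preston, Truro, Bristol} — 6 cities.
No choice of 2 routes does better; here Bath, Oxford are left uncovered.

6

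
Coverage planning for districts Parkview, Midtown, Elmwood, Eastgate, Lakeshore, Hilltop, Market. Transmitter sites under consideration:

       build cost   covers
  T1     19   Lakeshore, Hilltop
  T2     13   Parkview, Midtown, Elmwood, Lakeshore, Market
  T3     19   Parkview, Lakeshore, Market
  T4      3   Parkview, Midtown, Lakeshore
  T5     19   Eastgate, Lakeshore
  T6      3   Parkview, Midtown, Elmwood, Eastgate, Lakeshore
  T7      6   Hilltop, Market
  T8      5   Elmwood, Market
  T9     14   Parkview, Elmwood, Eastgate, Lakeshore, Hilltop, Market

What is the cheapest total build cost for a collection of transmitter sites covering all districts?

9

T6, T7 cover every district at build cost 3 + 6 = 9.
Any cover uses at least 2 transmitter sites; among all covering selections none totals below 9.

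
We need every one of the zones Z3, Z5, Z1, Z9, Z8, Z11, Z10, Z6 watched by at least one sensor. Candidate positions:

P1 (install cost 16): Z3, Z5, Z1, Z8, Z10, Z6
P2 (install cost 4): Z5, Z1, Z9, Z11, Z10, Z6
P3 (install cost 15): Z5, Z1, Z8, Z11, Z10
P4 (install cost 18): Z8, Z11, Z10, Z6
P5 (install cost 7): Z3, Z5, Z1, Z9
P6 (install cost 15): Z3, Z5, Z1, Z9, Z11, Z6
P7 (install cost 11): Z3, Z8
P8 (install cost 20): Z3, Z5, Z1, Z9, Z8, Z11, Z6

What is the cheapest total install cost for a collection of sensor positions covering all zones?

P2, P7 cover every zone at install cost 4 + 11 = 15.
Any cover uses at least 2 sensor positions; among all covering selections none totals below 15.

15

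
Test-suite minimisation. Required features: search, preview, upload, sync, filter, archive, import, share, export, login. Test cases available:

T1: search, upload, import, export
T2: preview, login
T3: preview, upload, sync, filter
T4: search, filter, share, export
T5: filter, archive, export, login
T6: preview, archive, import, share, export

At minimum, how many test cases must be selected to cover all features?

T1, T2, T3, T6 together cover {search, preview, upload, sync, filter, archive, import, share, export, login} — every feature.
No 3 of the 6 test cases cover everything (all 20 triples fall short), so 4 is minimum.

4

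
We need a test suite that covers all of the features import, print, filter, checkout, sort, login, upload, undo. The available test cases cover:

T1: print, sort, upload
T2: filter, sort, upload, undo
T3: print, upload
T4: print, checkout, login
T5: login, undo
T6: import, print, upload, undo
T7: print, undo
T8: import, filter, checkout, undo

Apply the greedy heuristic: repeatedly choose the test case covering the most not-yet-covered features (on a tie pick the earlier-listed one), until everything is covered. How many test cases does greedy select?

3

Pick 1: T2 covers 4 new features (filter, sort, upload, undo).
Pick 2: T4 covers 3 new features (print, checkout, login).
Pick 3: T6 covers 1 new features (import).
Greedy uses 3 test cases.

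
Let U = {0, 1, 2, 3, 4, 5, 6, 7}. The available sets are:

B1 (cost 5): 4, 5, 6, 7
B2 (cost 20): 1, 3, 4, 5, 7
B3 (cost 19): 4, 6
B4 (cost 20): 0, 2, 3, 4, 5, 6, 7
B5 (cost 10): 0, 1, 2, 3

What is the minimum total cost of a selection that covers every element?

15

B1, B5 cover every element at cost 5 + 10 = 15.
Any cover uses at least 2 sets; among all covering selections none totals below 15.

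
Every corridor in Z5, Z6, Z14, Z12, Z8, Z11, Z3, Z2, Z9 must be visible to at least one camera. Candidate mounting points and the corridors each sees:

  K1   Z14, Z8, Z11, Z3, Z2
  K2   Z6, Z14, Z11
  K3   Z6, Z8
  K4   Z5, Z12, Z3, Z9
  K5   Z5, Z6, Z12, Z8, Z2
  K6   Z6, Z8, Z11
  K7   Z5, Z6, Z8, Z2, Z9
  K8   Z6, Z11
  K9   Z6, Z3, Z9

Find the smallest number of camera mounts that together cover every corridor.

3

K1, K2, K4 together cover {Z5, Z6, Z14, Z12, Z8, Z11, Z3, Z2, Z9} — every corridor.
No 2 of the 9 camera mounts cover everything (all 36 pairs fall short), so 3 is minimum.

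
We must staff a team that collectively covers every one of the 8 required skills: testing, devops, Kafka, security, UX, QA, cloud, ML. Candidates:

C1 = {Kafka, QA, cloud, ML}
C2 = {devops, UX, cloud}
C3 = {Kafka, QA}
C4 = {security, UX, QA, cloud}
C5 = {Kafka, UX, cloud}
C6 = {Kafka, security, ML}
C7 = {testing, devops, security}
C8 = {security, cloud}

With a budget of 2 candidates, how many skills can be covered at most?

Choosing C1, C7 covers {testing, devops, Kafka, security, QA, cloud, ML} — 7 skills.
No choice of 2 candidates does better; here UX is left uncovered.

7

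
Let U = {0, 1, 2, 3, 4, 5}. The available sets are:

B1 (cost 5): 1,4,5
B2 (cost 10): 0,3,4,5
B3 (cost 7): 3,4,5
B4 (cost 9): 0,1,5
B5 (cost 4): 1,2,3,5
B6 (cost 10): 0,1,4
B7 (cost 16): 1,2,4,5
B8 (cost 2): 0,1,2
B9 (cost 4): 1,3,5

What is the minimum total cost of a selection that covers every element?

B3, B8 cover every element at cost 7 + 2 = 9.
Any cover uses at least 2 sets; among all covering selections none totals below 9.
Greedy by coverage-per-cost would pick B8, B5, B1 for 11 — worse than the optimum 9.

9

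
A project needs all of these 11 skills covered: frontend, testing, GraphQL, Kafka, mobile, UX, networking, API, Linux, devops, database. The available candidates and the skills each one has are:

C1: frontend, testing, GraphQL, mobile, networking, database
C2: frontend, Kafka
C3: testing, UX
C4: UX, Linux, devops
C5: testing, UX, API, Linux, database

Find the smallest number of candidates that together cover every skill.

4

C1, C2, C4, C5 together cover {frontend, testing, GraphQL, Kafka, mobile, UX, networking, API, Linux, devops, database} — every skill.
No 3 of the 5 candidates cover everything (all 10 triples fall short), so 4 is minimum.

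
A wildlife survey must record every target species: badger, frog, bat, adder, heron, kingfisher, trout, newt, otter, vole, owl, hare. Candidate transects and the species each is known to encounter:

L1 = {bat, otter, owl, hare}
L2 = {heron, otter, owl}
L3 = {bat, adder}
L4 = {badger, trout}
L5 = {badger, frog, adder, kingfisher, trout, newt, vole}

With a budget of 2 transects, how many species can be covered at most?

11

Choosing L1, L5 covers {badger, frog, bat, adder, kingfisher, trout, newt, otter, vole, owl, hare} — 11 species.
No choice of 2 transects does better; here heron is left uncovered.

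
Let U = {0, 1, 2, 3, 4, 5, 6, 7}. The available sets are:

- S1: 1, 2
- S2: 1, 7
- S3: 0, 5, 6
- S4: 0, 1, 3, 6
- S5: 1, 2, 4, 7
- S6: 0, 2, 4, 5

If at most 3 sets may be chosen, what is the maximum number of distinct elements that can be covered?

8

Choosing S2, S4, S6 covers {0, 1, 2, 3, 4, 5, 6, 7} — 8 elements.
That is all 8 elements.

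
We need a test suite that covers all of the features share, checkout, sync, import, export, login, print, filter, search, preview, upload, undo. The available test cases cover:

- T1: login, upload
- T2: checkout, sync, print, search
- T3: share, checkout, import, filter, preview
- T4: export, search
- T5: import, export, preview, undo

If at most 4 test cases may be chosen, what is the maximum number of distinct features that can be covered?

12

Choosing T1, T2, T3, T5 covers {share, checkout, sync, import, export, login, print, filter, search, preview, upload, undo} — 12 features.
That is all 12 features.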